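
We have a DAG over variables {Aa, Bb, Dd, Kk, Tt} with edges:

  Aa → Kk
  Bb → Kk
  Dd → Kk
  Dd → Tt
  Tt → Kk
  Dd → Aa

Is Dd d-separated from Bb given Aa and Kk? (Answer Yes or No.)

We examine all 3 paths between Dd and Bb:
Path 1: Dd → Kk ← Bb
  Kk is a collider and Kk is conditioned on, which opens it — no node blocks this path, so it is active.
Path 2: Dd → Aa → Kk ← Bb
  Aa is a chain here and Aa is conditioned on, so the path is blocked at Aa.
Path 3: Dd → Tt → Kk ← Bb
  Tt is a chain and Tt is not conditioned on; Kk is a collider and Kk is conditioned on, which opens it — no node blocks this path, so it is active.
Since the path Dd → Kk ← Bb is active, Dd and Bb are not d-separated given {Aa, Kk}.

No — Dd and Bb are not d-separated given {Aa, Kk}.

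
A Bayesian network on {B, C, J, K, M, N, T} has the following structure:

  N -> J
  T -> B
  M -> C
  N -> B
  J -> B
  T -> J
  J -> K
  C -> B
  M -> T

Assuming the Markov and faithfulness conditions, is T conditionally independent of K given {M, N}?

No

We examine all 5 paths between T and K:
Path 1: T → J → K
  J is a chain and J is not conditioned on — no node blocks this path, so it is active.
Path 2: T ← M → C → B ← J → K
  M is a fork here and M is conditioned on, so the path is blocked at M.
Path 3: T ← M → C → B ← N → J → K
  M is a fork here and M is conditioned on, so the path is blocked at M.
Path 4: T → B ← J → K
  B is a collider here and neither B nor any of its descendants is conditioned on, so the collider stays closed — the path is blocked at B.
Path 5: T → B ← N → J → K
  B is a collider here and neither B nor any of its descendants is conditioned on, so the collider stays closed — the path is blocked at B.
Since the path T → J → K is active, T and K are not d-separated given {M, N}.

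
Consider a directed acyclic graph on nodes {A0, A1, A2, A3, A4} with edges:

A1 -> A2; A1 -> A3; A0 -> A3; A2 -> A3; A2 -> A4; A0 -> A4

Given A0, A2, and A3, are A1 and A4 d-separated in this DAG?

Enumerating the 4 paths from A1 to A4 and testing each for blocking by {A0, A2, A3}:
  1. A1 → A2 → A4 — A2:chain[blocks] ⇒ blocked
  2. A1 → A2 → A3 ← A0 → A4 — A2:chain[blocks]; A3:collider[open]; A0:fork[blocks] ⇒ blocked
  3. A1 → A3 ← A0 → A4 — A3:collider[open]; A0:fork[blocks] ⇒ blocked
  4. A1 → A3 ← A2 → A4 — A3:collider[open]; A2:fork[blocks] ⇒ blocked
Since every path is blocked, d-separation holds.

Yes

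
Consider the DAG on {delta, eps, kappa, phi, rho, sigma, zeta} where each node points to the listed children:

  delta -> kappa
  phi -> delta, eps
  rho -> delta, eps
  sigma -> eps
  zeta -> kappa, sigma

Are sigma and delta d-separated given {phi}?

We examine all 3 paths between sigma and delta:
Path 1: sigma → eps ← phi → delta
  eps is a collider here and neither eps nor any of its descendants is conditioned on, so the collider stays closed — the path is blocked at eps.
Path 2: sigma → eps ← rho → delta
  eps is a collider here and neither eps nor any of its descendants is conditioned on, so the collider stays closed — the path is blocked at eps.
Path 3: sigma ← zeta → kappa ← delta
  kappa is a collider here and neither kappa nor any of its descendants is conditioned on, so the collider stays closed — the path is blocked at kappa.
All paths are blocked; sigma ⊥ delta | {phi} holds.

Yes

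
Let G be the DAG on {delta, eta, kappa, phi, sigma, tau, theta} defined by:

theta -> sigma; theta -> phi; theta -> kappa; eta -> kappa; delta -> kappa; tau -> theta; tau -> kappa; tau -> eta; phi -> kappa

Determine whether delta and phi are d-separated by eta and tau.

4 paths connect delta and phi; each must be blocked for d-separation to hold:
  1. delta → kappa ← tau → theta → phi — kappa:collider[blocks]; tau:fork[blocks]; theta:chain[open] ⇒ blocked
  2. delta → kappa ← phi — kappa:collider[blocks] ⇒ blocked
  3. delta → kappa ← eta ← tau → theta → phi — kappa:collider[blocks]; eta:chain[blocks]; tau:fork[blocks]; theta:chain[open] ⇒ blocked
  4. delta → kappa ← theta → phi — kappa:collider[blocks]; theta:fork[open] ⇒ blocked
All paths are blocked; delta ⊥ phi | {eta, tau} holds.

Yes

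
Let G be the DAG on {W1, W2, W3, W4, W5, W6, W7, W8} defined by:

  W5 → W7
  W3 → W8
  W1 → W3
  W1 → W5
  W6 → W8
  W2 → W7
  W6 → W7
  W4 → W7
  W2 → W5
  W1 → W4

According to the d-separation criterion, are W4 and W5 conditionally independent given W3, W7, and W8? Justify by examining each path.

No

6 paths connect W4 and W5; each must be blocked for d-separation to hold:
Path 1: W4 → W7 ← W6 → W8 ← W3 ← W1 → W5
  W3 is a chain here and W3 is conditioned on, so the path is blocked at W3.
Path 2: W4 → W7 ← W5
  W7 is a collider and W7 is conditioned on, which opens it — no node blocks this path, so it is active.
Path 3: W4 → W7 ← W2 → W5
  W7 is a collider and W7 is conditioned on, which opens it; W2 is a fork and W2 is not conditioned on — no node blocks this path, so it is active.
Path 4: W4 ← W1 → W5
  W1 is a fork and W1 is not conditioned on — no node blocks this path, so it is active.
Path 5: W4 ← W1 → W3 → W8 ← W6 → W7 ← W5
  W3 is a chain here and W3 is conditioned on, so the path is blocked at W3.
Path 6: W4 ← W1 → W3 → W8 ← W6 → W7 ← W2 → W5
  W3 is a chain here and W3 is conditioned on, so the path is blocked at W3.
Because an active path exists, W4 and W5 are not d-separated.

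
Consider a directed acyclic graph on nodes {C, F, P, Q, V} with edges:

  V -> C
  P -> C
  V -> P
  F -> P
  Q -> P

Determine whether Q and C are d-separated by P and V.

Yes

Enumerating the 2 paths from Q to C and testing each for blocking by {P, V}:
Path 1: Q → P → C
  P is a chain here and P is conditioned on, so the path is blocked at P.
Path 2: Q → P ← V → C
  V is a fork here and V is conditioned on, so the path is blocked at V.
All paths are blocked; Q ⊥ C | {P, V} holds.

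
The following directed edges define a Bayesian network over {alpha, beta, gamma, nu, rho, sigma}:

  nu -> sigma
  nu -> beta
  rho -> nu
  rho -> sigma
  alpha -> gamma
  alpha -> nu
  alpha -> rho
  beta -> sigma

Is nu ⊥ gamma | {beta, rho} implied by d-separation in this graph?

No

We examine all 4 paths between nu and gamma:
  1. nu ← alpha → gamma — alpha:fork[open] ⇒ active
  2. nu → sigma ← rho ← alpha → gamma — sigma:collider[blocks]; rho:chain[blocks]; alpha:fork[open] ⇒ blocked
  3. nu → beta → sigma ← rho ← alpha → gamma — beta:chain[blocks]; sigma:collider[blocks]; rho:chain[blocks]; alpha:fork[open] ⇒ blocked
  4. nu ← rho ← alpha → gamma — rho:chain[blocks]; alpha:fork[open] ⇒ blocked
Because an active path exists, nu and gamma are not d-separated.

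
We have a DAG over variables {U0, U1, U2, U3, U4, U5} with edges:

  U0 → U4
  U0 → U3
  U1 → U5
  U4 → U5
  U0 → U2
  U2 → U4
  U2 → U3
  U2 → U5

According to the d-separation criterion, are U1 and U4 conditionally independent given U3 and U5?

There are 4 undirected paths between U1 and U4; checking each against the conditioning set {U3, U5}:
  1. U1 → U5 ← U4 — U5:collider[open] ⇒ active
  2. U1 → U5 ← U2 ← U0 → U4 — U5:collider[open]; U2:chain[open]; U0:fork[open] ⇒ active
  3. U1 → U5 ← U2 → U3 ← U0 → U4 — U5:collider[open]; U2:fork[open]; U3:collider[open]; U0:fork[open] ⇒ active
  4. U1 → U5 ← U2 → U4 — U5:collider[open]; U2:fork[open] ⇒ active
Since the path U1 → U5 ← U4 is active, U1 and U4 are not d-separated given {U3, U5}.

No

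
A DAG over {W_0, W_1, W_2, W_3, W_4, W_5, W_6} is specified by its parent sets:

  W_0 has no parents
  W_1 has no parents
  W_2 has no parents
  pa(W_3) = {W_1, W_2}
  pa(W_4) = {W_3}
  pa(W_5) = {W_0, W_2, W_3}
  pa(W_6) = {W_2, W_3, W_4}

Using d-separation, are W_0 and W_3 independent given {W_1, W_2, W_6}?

Yes

4 paths connect W_0 and W_3; each must be blocked for d-separation to hold:
Path 1: W_0 → W_5 ← W_2 → W_6 ← W_4 ← W_3
  W_5 is a collider here and neither W_5 nor any of its descendants is conditioned on, so the collider stays closed — the path is blocked at W_5.
Path 2: W_0 → W_5 ← W_2 → W_6 ← W_3
  W_5 is a collider here and neither W_5 nor any of its descendants is conditioned on, so the collider stays closed — the path is blocked at W_5.
Path 3: W_0 → W_5 ← W_2 → W_3
  W_5 is a collider here and neither W_5 nor any of its descendants is conditioned on, so the collider stays closed — the path is blocked at W_5.
Path 4: W_0 → W_5 ← W_3
  W_5 is a collider here and neither W_5 nor any of its descendants is conditioned on, so the collider stays closed — the path is blocked at W_5.
All paths are blocked; W_0 ⊥ W_3 | {W_1, W_2, W_6} holds.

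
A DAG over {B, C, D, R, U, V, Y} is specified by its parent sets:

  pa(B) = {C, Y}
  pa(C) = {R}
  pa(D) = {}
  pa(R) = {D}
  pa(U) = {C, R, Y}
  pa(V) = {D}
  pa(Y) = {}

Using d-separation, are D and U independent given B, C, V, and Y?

There are 3 undirected paths between D and U; checking each against the conditioning set {B, C, V, Y}:
  1. D → R → C → U — R:chain[open]; C:chain[blocks] ⇒ blocked
  2. D → R → C → B ← Y → U — R:chain[open]; C:chain[blocks]; B:collider[open]; Y:fork[blocks] ⇒ blocked
  3. D → R → U — R:chain[open] ⇒ active
At least one path is unblocked, so d-separation fails.

No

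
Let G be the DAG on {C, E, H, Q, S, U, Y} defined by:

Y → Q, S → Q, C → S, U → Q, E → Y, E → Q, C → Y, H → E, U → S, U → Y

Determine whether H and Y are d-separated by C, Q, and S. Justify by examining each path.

No

We examine all 6 paths between H and Y:
Path 1: H → E → Y
  E is a chain and E is not conditioned on — no node blocks this path, so it is active.
Path 2: H → E → Q ← S ← U → Y
  S is a chain here and S is conditioned on, so the path is blocked at S.
Path 3: H → E → Q ← S ← C → Y
  S is a chain here and S is conditioned on, so the path is blocked at S.
Path 4: H → E → Q ← Y
  E is a chain and E is not conditioned on; Q is a collider and Q is conditioned on, which opens it — no node blocks this path, so it is active.
Path 5: H → E → Q ← U → S ← C → Y
  C is a fork here and C is conditioned on, so the path is blocked at C.
Path 6: H → E → Q ← U → Y
  E is a chain and E is not conditioned on; Q is a collider and Q is conditioned on, which opens it; U is a fork and U is not conditioned on — no node blocks this path, so it is active.
At least one path is unblocked, so d-separation fails.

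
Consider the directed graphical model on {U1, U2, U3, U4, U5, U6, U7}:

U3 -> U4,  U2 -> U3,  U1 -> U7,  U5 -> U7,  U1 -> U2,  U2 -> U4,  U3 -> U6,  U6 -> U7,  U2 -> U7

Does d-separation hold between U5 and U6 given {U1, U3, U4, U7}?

Enumerating the 5 paths from U5 to U6 and testing each for blocking by {U1, U3, U4, U7}:
Path 1: U5 → U7 ← U1 → U2 → U3 → U6
  U1 is a fork here and U1 is conditioned on, so the path is blocked at U1.
Path 2: U5 → U7 ← U1 → U2 → U4 ← U3 → U6
  U1 is a fork here and U1 is conditioned on, so the path is blocked at U1.
Path 3: U5 → U7 ← U2 → U3 → U6
  U3 is a chain here and U3 is conditioned on, so the path is blocked at U3.
Path 4: U5 → U7 ← U2 → U4 ← U3 → U6
  U3 is a fork here and U3 is conditioned on, so the path is blocked at U3.
Path 5: U5 → U7 ← U6
  U7 is a collider and U7 is conditioned on, which opens it — no node blocks this path, so it is active.
At least one path is unblocked, so d-separation fails.

No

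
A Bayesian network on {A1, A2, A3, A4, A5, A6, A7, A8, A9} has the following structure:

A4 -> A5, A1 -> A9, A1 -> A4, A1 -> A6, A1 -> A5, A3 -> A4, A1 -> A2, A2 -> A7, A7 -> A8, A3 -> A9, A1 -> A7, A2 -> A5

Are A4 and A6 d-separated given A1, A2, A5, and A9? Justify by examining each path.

Yes

Enumerating the 5 paths from A4 to A6 and testing each for blocking by {A1, A2, A5, A9}:
Path 1: A4 → A5 ← A2 ← A1 → A6
  A2 is a chain here and A2 is conditioned on, so the path is blocked at A2.
Path 2: A4 → A5 ← A2 → A7 ← A1 → A6
  A2 is a fork here and A2 is conditioned on, so the path is blocked at A2.
Path 3: A4 → A5 ← A1 → A6
  A1 is a fork here and A1 is conditioned on, so the path is blocked at A1.
Path 4: A4 ← A1 → A6
  A1 is a fork here and A1 is conditioned on, so the path is blocked at A1.
Path 5: A4 ← A3 → A9 ← A1 → A6
  A1 is a fork here and A1 is conditioned on, so the path is blocked at A1.
All paths are blocked; A4 ⊥ A6 | {A1, A2, A5, A9} holds.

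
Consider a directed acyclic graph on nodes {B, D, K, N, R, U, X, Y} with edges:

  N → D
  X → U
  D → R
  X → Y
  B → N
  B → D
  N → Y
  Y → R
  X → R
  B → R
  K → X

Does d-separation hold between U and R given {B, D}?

6 paths connect U and R; each must be blocked for d-separation to hold:
  1. U ← X → Y → R — X:fork[open]; Y:chain[open] ⇒ active
  2. U ← X → Y ← N ← B → R — X:fork[open]; Y:collider[blocks]; N:chain[open]; B:fork[blocks] ⇒ blocked
  3. U ← X → Y ← N ← B → D → R — X:fork[open]; Y:collider[blocks]; N:chain[open]; B:fork[blocks]; D:chain[blocks] ⇒ blocked
  4. U ← X → Y ← N → D → R — X:fork[open]; Y:collider[blocks]; N:fork[open]; D:chain[blocks] ⇒ blocked
  5. U ← X → Y ← N → D ← B → R — X:fork[open]; Y:collider[blocks]; N:fork[open]; D:collider[open]; B:fork[blocks] ⇒ blocked
  6. U ← X → R — X:fork[open] ⇒ active
At least one path is unblocked, so d-separation fails.

No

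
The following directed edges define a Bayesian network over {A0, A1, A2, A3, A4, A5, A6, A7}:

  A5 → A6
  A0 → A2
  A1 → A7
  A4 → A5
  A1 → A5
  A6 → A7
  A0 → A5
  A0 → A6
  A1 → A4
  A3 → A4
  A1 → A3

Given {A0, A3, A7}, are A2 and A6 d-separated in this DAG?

There are 5 undirected paths between A2 and A6; checking each against the conditioning set {A0, A3, A7}:
Path 1: A2 ← A0 → A6
  A0 is a fork here and A0 is conditioned on, so the path is blocked at A0.
Path 2: A2 ← A0 → A5 ← A1 → A7 ← A6
  A0 is a fork here and A0 is conditioned on, so the path is blocked at A0.
Path 3: A2 ← A0 → A5 → A6
  A0 is a fork here and A0 is conditioned on, so the path is blocked at A0.
Path 4: A2 ← A0 → A5 ← A4 ← A1 → A7 ← A6
  A0 is a fork here and A0 is conditioned on, so the path is blocked at A0.
Path 5: A2 ← A0 → A5 ← A4 ← A3 ← A1 → A7 ← A6
  A0 is a fork here and A0 is conditioned on, so the path is blocked at A0.
All paths are blocked; A2 ⊥ A6 | {A0, A3, A7} holds.

Yes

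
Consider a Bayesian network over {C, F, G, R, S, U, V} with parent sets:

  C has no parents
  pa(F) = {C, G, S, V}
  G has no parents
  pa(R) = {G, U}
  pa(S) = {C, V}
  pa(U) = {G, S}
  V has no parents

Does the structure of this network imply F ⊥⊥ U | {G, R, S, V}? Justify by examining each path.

Enumerating the 5 paths from F to U and testing each for blocking by {G, R, S, V}:
  1. F ← S → U — S:fork[blocks] ⇒ blocked
  2. F ← G → U — G:fork[blocks] ⇒ blocked
  3. F ← G → R ← U — G:fork[blocks]; R:collider[open] ⇒ blocked
  4. F ← C → S → U — C:fork[open]; S:chain[blocks] ⇒ blocked
  5. F ← V → S → U — V:fork[blocks]; S:chain[blocks] ⇒ blocked
Every path is blocked, so F and U are d-separated given {G, R, S, V}.

Yes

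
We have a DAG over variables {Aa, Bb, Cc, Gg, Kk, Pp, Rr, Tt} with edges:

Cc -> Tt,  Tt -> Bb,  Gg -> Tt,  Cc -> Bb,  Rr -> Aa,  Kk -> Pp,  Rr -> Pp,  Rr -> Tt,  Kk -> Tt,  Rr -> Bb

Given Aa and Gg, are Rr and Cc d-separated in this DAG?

6 paths connect Rr and Cc; each must be blocked for d-separation to hold:
Path 1: Rr → Bb ← Tt ← Cc
  Bb is a collider here and neither Bb nor any of its descendants is conditioned on, so the collider stays closed — the path is blocked at Bb.
Path 2: Rr → Bb ← Cc
  Bb is a collider here and neither Bb nor any of its descendants is conditioned on, so the collider stays closed — the path is blocked at Bb.
Path 3: Rr → Tt → Bb ← Cc
  Bb is a collider here and neither Bb nor any of its descendants is conditioned on, so the collider stays closed — the path is blocked at Bb.
Path 4: Rr → Tt ← Cc
  Tt is a collider here and neither Tt nor any of its descendants is conditioned on, so the collider stays closed — the path is blocked at Tt.
Path 5: Rr → Pp ← Kk → Tt → Bb ← Cc
  Pp is a collider here and neither Pp nor any of its descendants is conditioned on, so the collider stays closed — the path is blocked at Pp.
Path 6: Rr → Pp ← Kk → Tt ← Cc
  Pp is a collider here and neither Pp nor any of its descendants is conditioned on, so the collider stays closed — the path is blocked at Pp.
Since every path is blocked, d-separation holds.

Yes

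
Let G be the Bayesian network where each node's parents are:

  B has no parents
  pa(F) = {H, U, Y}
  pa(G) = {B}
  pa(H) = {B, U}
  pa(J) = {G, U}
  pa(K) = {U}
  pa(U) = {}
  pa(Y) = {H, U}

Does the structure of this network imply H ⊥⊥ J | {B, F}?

No — H and J are not d-separated given {B, F}.

We examine all 6 paths between H and J:
  1. H → Y → F ← U → J — Y:chain[open]; F:collider[open]; U:fork[open] ⇒ active
  2. H → Y ← U → J — Y:collider[open]; U:fork[open] ⇒ active
  3. H → F ← Y ← U → J — F:collider[open]; Y:chain[open]; U:fork[open] ⇒ active
  4. H → F ← U → J — F:collider[open]; U:fork[open] ⇒ active
  5. H ← B → G → J — B:fork[blocks]; G:chain[open] ⇒ blocked
  6. H ← U → J — U:fork[open] ⇒ active
Since the path H → Y → F ← U → J is active, H and J are not d-separated given {B, F}.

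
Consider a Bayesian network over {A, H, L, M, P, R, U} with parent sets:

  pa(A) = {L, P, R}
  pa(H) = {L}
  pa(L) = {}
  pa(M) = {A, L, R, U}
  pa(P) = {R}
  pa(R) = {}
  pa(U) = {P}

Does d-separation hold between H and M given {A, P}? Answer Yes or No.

6 paths connect H and M; each must be blocked for d-separation to hold:
Path 1: H ← L → A ← P → U → M
  P is a fork here and P is conditioned on, so the path is blocked at P.
Path 2: H ← L → A ← P ← R → M
  P is a chain here and P is conditioned on, so the path is blocked at P.
Path 3: H ← L → A → M
  A is a chain here and A is conditioned on, so the path is blocked at A.
Path 4: H ← L → A ← R → P → U → M
  P is a chain here and P is conditioned on, so the path is blocked at P.
Path 5: H ← L → A ← R → M
  L is a fork and L is not conditioned on; A is a collider and A is conditioned on, which opens it; R is a fork and R is not conditioned on — no node blocks this path, so it is active.
Path 6: H ← L → M
  L is a fork and L is not conditioned on — no node blocks this path, so it is active.
Because an active path exists, H and M are not d-separated.

No — H and M are not d-separated given {A, P}.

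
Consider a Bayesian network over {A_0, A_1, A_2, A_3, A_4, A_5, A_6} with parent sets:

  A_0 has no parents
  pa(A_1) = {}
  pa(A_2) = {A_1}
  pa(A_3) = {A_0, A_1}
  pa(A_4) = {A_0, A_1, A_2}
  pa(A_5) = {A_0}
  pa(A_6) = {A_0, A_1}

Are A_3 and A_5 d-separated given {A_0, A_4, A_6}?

Yes

4 paths connect A_3 and A_5; each must be blocked for d-separation to hold:
Path 1: A_3 ← A_0 → A_5
  A_0 is a fork here and A_0 is conditioned on, so the path is blocked at A_0.
Path 2: A_3 ← A_1 → A_4 ← A_0 → A_5
  A_0 is a fork here and A_0 is conditioned on, so the path is blocked at A_0.
Path 3: A_3 ← A_1 → A_6 ← A_0 → A_5
  A_0 is a fork here and A_0 is conditioned on, so the path is blocked at A_0.
Path 4: A_3 ← A_1 → A_2 → A_4 ← A_0 → A_5
  A_0 is a fork here and A_0 is conditioned on, so the path is blocked at A_0.
Every path is blocked, so A_3 and A_5 are d-separated given {A_0, A_4, A_6}.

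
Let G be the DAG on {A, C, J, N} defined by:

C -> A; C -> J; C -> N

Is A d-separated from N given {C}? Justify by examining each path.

Yes — A and N are d-separated given {C}.

There is one path between A and N:
  1. A ← C → N — C:fork[blocks] ⇒ blocked
Since every path is blocked, d-separation holds.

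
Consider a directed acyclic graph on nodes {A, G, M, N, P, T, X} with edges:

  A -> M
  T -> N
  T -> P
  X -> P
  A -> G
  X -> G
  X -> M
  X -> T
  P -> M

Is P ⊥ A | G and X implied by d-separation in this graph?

Yes

There are 6 undirected paths between P and A; checking each against the conditioning set {G, X}:
  1. P ← T ← X → M ← A — T:chain[open]; X:fork[blocks]; M:collider[blocks] ⇒ blocked
  2. P ← T ← X → G ← A — T:chain[open]; X:fork[blocks]; G:collider[open] ⇒ blocked
  3. P ← X → M ← A — X:fork[blocks]; M:collider[blocks] ⇒ blocked
  4. P ← X → G ← A — X:fork[blocks]; G:collider[open] ⇒ blocked
  5. P → M ← X → G ← A — M:collider[blocks]; X:fork[blocks]; G:collider[open] ⇒ blocked
  6. P → M ← A — M:collider[blocks] ⇒ blocked
Every path is blocked, so P and A are d-separated given {G, X}.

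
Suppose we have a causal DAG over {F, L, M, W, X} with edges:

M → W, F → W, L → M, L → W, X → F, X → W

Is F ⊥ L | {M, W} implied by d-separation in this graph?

No

Enumerating the 4 paths from F to L and testing each for blocking by {M, W}:
Path 1: F ← X → W ← L
  X is a fork and X is not conditioned on; W is a collider and W is conditioned on, which opens it — no node blocks this path, so it is active.
Path 2: F ← X → W ← M ← L
  M is a chain here and M is conditioned on, so the path is blocked at M.
Path 3: F → W ← L
  W is a collider and W is conditioned on, which opens it — no node blocks this path, so it is active.
Path 4: F → W ← M ← L
  M is a chain here and M is conditioned on, so the path is blocked at M.
Since the path F ← X → W ← L is active, F and L are not d-separated given {M, W}.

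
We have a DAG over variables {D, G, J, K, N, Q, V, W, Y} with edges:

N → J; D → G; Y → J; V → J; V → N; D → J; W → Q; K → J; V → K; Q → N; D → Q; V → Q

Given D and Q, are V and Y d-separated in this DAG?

There are 6 undirected paths between V and Y; checking each against the conditioning set {D, Q}:
  1. V → N → J ← Y — N:chain[open]; J:collider[blocks] ⇒ blocked
  2. V → N ← Q ← D → J ← Y — N:collider[blocks]; Q:chain[blocks]; D:fork[blocks]; J:collider[blocks] ⇒ blocked
  3. V → J ← Y — J:collider[blocks] ⇒ blocked
  4. V → K → J ← Y — K:chain[open]; J:collider[blocks] ⇒ blocked
  5. V → Q → N → J ← Y — Q:chain[blocks]; N:chain[open]; J:collider[blocks] ⇒ blocked
  6. V → Q ← D → J ← Y — Q:collider[open]; D:fork[blocks]; J:collider[blocks] ⇒ blocked
Every path is blocked, so V and Y are d-separated given {D, Q}.

Yes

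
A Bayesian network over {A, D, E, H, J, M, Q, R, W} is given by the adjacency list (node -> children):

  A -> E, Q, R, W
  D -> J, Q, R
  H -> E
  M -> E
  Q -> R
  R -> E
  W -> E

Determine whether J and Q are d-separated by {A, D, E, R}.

There are 5 undirected paths between J and Q; checking each against the conditioning set {A, D, E, R}:
  1. J ← D → R ← A → Q — D:fork[blocks]; R:collider[open]; A:fork[blocks] ⇒ blocked
  2. J ← D → R → E ← A → Q — D:fork[blocks]; R:chain[blocks]; E:collider[open]; A:fork[blocks] ⇒ blocked
  3. J ← D → R → E ← W ← A → Q — D:fork[blocks]; R:chain[blocks]; E:collider[open]; W:chain[open]; A:fork[blocks] ⇒ blocked
  4. J ← D → R ← Q — D:fork[blocks]; R:collider[open] ⇒ blocked
  5. J ← D → Q — D:fork[blocks] ⇒ blocked
All paths are blocked; J ⊥ Q | {A, D, E, R} holds.

Yes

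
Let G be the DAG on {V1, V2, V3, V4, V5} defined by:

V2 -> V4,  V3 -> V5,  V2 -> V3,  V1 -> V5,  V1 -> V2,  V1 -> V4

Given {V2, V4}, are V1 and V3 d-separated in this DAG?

3 paths connect V1 and V3; each must be blocked for d-separation to hold:
Path 1: V1 → V5 ← V3
  V5 is a collider here and neither V5 nor any of its descendants is conditioned on, so the collider stays closed — the path is blocked at V5.
Path 2: V1 → V2 → V3
  V2 is a chain here and V2 is conditioned on, so the path is blocked at V2.
Path 3: V1 → V4 ← V2 → V3
  V2 is a fork here and V2 is conditioned on, so the path is blocked at V2.
All paths are blocked; V1 ⊥ V3 | {V2, V4} holds.

Yes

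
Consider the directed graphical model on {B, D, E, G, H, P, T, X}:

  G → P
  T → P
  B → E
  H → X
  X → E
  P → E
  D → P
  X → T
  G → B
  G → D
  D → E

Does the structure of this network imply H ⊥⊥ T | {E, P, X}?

Enumerating the 6 paths from H to T and testing each for blocking by {E, P, X}:
Path 1: H → X → E ← P ← T
  X is a chain here and X is conditioned on, so the path is blocked at X.
Path 2: H → X → E ← B ← G → P ← T
  X is a chain here and X is conditioned on, so the path is blocked at X.
Path 3: H → X → E ← B ← G → D → P ← T
  X is a chain here and X is conditioned on, so the path is blocked at X.
Path 4: H → X → E ← D → P ← T
  X is a chain here and X is conditioned on, so the path is blocked at X.
Path 5: H → X → E ← D ← G → P ← T
  X is a chain here and X is conditioned on, so the path is blocked at X.
Path 6: H → X → T
  X is a chain here and X is conditioned on, so the path is blocked at X.
Every path is blocked, so H and T are d-separated given {E, P, X}.

Yes — H and T are d-separated given {E, P, X}.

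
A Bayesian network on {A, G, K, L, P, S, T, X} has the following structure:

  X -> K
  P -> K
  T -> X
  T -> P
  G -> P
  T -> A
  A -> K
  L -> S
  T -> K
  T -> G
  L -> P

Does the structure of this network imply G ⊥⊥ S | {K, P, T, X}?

There are 5 undirected paths between G and S; checking each against the conditioning set {K, P, T, X}:
Path 1: G ← T → X → K ← P ← L → S
  T is a fork here and T is conditioned on, so the path is blocked at T.
Path 2: G ← T → P ← L → S
  T is a fork here and T is conditioned on, so the path is blocked at T.
Path 3: G ← T → K ← P ← L → S
  T is a fork here and T is conditioned on, so the path is blocked at T.
Path 4: G ← T → A → K ← P ← L → S
  T is a fork here and T is conditioned on, so the path is blocked at T.
Path 5: G → P ← L → S
  P is a collider and P is conditioned on, which opens it; L is a fork and L is not conditioned on — no node blocks this path, so it is active.
Since the path G → P ← L → S is active, G and S are not d-separated given {K, P, T, X}.

No — G and S are not d-separated given {K, P, T, X}.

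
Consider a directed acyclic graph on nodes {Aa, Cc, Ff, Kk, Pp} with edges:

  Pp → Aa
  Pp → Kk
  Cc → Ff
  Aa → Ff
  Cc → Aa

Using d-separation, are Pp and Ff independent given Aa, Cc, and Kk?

2 paths connect Pp and Ff; each must be blocked for d-separation to hold:
Path 1: Pp → Aa → Ff
  Aa is a chain here and Aa is conditioned on, so the path is blocked at Aa.
Path 2: Pp → Aa ← Cc → Ff
  Cc is a fork here and Cc is conditioned on, so the path is blocked at Cc.
All paths are blocked; Pp ⊥ Ff | {Aa, Cc, Kk} holds.

Yes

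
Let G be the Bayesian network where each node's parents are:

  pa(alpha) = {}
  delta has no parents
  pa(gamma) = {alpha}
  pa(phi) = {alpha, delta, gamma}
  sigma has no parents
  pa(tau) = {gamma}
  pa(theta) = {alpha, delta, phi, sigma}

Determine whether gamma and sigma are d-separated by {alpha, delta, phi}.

Enumerating the 6 paths from gamma to sigma and testing each for blocking by {alpha, delta, phi}:
Path 1: gamma ← alpha → phi ← delta → theta ← sigma
  alpha is a fork here and alpha is conditioned on, so the path is blocked at alpha.
Path 2: gamma ← alpha → phi → theta ← sigma
  alpha is a fork here and alpha is conditioned on, so the path is blocked at alpha.
Path 3: gamma ← alpha → theta ← sigma
  alpha is a fork here and alpha is conditioned on, so the path is blocked at alpha.
Path 4: gamma → phi ← alpha → theta ← sigma
  alpha is a fork here and alpha is conditioned on, so the path is blocked at alpha.
Path 5: gamma → phi ← delta → theta ← sigma
  delta is a fork here and delta is conditioned on, so the path is blocked at delta.
Path 6: gamma → phi → theta ← sigma
  phi is a chain here and phi is conditioned on, so the path is blocked at phi.
Since every path is blocked, d-separation holds.

Yes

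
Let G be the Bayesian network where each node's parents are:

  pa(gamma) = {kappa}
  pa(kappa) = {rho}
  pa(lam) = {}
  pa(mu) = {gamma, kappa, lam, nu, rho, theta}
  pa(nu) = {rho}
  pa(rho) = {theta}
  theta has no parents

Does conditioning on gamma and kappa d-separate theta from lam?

Yes

Enumerating the 5 paths from theta to lam and testing each for blocking by {gamma, kappa}:
Path 1: theta → rho → nu → mu ← lam
  mu is a collider here and neither mu nor any of its descendants is conditioned on, so the collider stays closed — the path is blocked at mu.
Path 2: theta → rho → kappa → gamma → mu ← lam
  kappa is a chain here and kappa is conditioned on, so the path is blocked at kappa.
Path 3: theta → rho → kappa → mu ← lam
  kappa is a chain here and kappa is conditioned on, so the path is blocked at kappa.
Path 4: theta → rho → mu ← lam
  mu is a collider here and neither mu nor any of its descendants is conditioned on, so the collider stays closed — the path is blocked at mu.
Path 5: theta → mu ← lam
  mu is a collider here and neither mu nor any of its descendants is conditioned on, so the collider stays closed — the path is blocked at mu.
Every path is blocked, so theta and lam are d-separated given {gamma, kappa}.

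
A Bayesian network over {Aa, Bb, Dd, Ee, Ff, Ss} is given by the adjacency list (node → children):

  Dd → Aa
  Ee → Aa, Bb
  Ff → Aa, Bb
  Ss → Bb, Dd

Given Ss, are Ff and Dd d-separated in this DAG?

4 paths connect Ff and Dd; each must be blocked for d-separation to hold:
  1. Ff → Bb ← Ss → Dd — Bb:collider[blocks]; Ss:fork[blocks] ⇒ blocked
  2. Ff → Bb ← Ee → Aa ← Dd — Bb:collider[blocks]; Ee:fork[open]; Aa:collider[blocks] ⇒ blocked
  3. Ff → Aa ← Dd — Aa:collider[blocks] ⇒ blocked
  4. Ff → Aa ← Ee → Bb ← Ss → Dd — Aa:collider[blocks]; Ee:fork[open]; Bb:collider[blocks]; Ss:fork[blocks] ⇒ blocked
Every path is blocked, so Ff and Dd are d-separated given {Ss}.

Yes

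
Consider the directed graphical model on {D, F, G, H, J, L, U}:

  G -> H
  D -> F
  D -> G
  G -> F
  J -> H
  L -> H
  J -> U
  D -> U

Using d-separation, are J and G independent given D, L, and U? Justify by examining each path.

Enumerating the 3 paths from J to G and testing each for blocking by {D, L, U}:
  1. J → H ← G — H:collider[blocks] ⇒ blocked
  2. J → U ← D → G — U:collider[open]; D:fork[blocks] ⇒ blocked
  3. J → U ← D → F ← G — U:collider[open]; D:fork[blocks]; F:collider[blocks] ⇒ blocked
All paths are blocked; J ⊥ G | {D, L, U} holds.

Yes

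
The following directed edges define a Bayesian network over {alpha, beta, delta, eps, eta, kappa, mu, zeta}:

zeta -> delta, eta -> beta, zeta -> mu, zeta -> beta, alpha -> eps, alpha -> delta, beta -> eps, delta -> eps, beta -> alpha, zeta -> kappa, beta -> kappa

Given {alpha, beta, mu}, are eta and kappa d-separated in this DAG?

No

Enumerating the 6 paths from eta to kappa and testing each for blocking by {alpha, beta, mu}:
  1. eta → beta → alpha → eps ← delta ← zeta → kappa — beta:chain[blocks]; alpha:chain[blocks]; eps:collider[blocks]; delta:chain[open]; zeta:fork[open] ⇒ blocked
  2. eta → beta → alpha → delta ← zeta → kappa — beta:chain[blocks]; alpha:chain[blocks]; delta:collider[blocks]; zeta:fork[open] ⇒ blocked
  3. eta → beta ← zeta → kappa — beta:collider[open]; zeta:fork[open] ⇒ active
  4. eta → beta → eps ← alpha → delta ← zeta → kappa — beta:chain[blocks]; eps:collider[blocks]; alpha:fork[blocks]; delta:collider[blocks]; zeta:fork[open] ⇒ blocked
  5. eta → beta → eps ← delta ← zeta → kappa — beta:chain[blocks]; eps:collider[blocks]; delta:chain[open]; zeta:fork[open] ⇒ blocked
  6. eta → beta → kappa — beta:chain[blocks] ⇒ blocked
Because an active path exists, eta and kappa are not d-separated.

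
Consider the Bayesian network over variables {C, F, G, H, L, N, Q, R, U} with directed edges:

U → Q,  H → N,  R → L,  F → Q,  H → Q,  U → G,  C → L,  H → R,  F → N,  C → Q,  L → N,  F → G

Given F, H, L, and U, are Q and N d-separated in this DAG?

Yes — Q and N are d-separated given {F, H, L, U}.

Enumerating the 6 paths from Q to N and testing each for blocking by {F, H, L, U}:
Path 1: Q ← F → N
  F is a fork here and F is conditioned on, so the path is blocked at F.
Path 2: Q ← C → L ← R ← H → N
  H is a fork here and H is conditioned on, so the path is blocked at H.
Path 3: Q ← C → L → N
  L is a chain here and L is conditioned on, so the path is blocked at L.
Path 4: Q ← H → R → L → N
  H is a fork here and H is conditioned on, so the path is blocked at H.
Path 5: Q ← H → N
  H is a fork here and H is conditioned on, so the path is blocked at H.
Path 6: Q ← U → G ← F → N
  U is a fork here and U is conditioned on, so the path is blocked at U.
Every path is blocked, so Q and N are d-separated given {F, H, L, U}.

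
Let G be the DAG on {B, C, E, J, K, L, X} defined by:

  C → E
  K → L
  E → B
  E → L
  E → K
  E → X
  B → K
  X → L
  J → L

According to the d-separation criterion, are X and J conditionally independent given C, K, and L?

We examine all 4 paths between X and J:
Path 1: X → L ← J
  L is a collider and L is conditioned on, which opens it — no node blocks this path, so it is active.
Path 2: X ← E → L ← J
  E is a fork and E is not conditioned on; L is a collider and L is conditioned on, which opens it — no node blocks this path, so it is active.
Path 3: X ← E → K → L ← J
  K is a chain here and K is conditioned on, so the path is blocked at K.
Path 4: X ← E → B → K → L ← J
  K is a chain here and K is conditioned on, so the path is blocked at K.
Since the path X → L ← J is active, X and J are not d-separated given {C, K, L}.

No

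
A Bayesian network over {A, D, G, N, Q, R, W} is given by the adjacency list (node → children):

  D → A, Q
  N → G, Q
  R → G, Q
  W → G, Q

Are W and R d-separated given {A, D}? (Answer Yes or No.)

4 paths connect W and R; each must be blocked for d-separation to hold:
Path 1: W → Q ← N → G ← R
  Q is a collider here and neither Q nor any of its descendants is conditioned on, so the collider stays closed — the path is blocked at Q.
Path 2: W → Q ← R
  Q is a collider here and neither Q nor any of its descendants is conditioned on, so the collider stays closed — the path is blocked at Q.
Path 3: W → G ← N → Q ← R
  G is a collider here and neither G nor any of its descendants is conditioned on, so the collider stays closed — the path is blocked at G.
Path 4: W → G ← R
  G is a collider here and neither G nor any of its descendants is conditioned on, so the collider stays closed — the path is blocked at G.
Since every path is blocked, d-separation holds.

Yes — W and R are d-separated given {A, D}.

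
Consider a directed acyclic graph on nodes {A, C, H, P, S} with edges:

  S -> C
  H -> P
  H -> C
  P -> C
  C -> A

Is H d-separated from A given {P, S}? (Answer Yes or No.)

No — H and A are not d-separated given {P, S}.

We examine all 2 paths between H and A:
Path 1: H → C → A
  C is a chain and C is not conditioned on — no node blocks this path, so it is active.
Path 2: H → P → C → A
  P is a chain here and P is conditioned on, so the path is blocked at P.
At least one path is unblocked, so d-separation fails.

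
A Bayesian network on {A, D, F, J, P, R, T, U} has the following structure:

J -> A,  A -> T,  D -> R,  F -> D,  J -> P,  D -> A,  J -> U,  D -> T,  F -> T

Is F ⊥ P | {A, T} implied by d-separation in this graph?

No

Enumerating the 4 paths from F to P and testing each for blocking by {A, T}:
Path 1: F → D → A ← J → P
  D is a chain and D is not conditioned on; A is a collider and A is conditioned on, which opens it; J is a fork and J is not conditioned on — no node blocks this path, so it is active.
Path 2: F → D → T ← A ← J → P
  A is a chain here and A is conditioned on, so the path is blocked at A.
Path 3: F → T ← A ← J → P
  A is a chain here and A is conditioned on, so the path is blocked at A.
Path 4: F → T ← D → A ← J → P
  T is a collider and T is conditioned on, which opens it; D is a fork and D is not conditioned on; A is a collider and A is conditioned on, which opens it; J is a fork and J is not conditioned on — no node blocks this path, so it is active.
Because an active path exists, F and P are not d-separated.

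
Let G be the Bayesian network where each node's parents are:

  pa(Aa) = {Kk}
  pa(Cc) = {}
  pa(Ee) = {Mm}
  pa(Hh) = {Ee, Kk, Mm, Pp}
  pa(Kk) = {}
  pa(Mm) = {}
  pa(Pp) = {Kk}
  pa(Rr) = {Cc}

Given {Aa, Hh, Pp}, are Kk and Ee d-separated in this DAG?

No

Enumerating the 4 paths from Kk to Ee and testing each for blocking by {Aa, Hh, Pp}:
  1. Kk → Pp → Hh ← Ee — Pp:chain[blocks]; Hh:collider[open] ⇒ blocked
  2. Kk → Pp → Hh ← Mm → Ee — Pp:chain[blocks]; Hh:collider[open]; Mm:fork[open] ⇒ blocked
  3. Kk → Hh ← Ee — Hh:collider[open] ⇒ active
  4. Kk → Hh ← Mm → Ee — Hh:collider[open]; Mm:fork[open] ⇒ active
At least one path is unblocked, so d-separation fails.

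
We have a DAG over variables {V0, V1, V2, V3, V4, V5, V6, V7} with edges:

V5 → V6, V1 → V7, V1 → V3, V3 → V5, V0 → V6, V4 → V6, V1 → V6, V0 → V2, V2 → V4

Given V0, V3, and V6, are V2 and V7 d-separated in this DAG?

4 paths connect V2 and V7; each must be blocked for d-separation to hold:
Path 1: V2 ← V0 → V6 ← V1 → V7
  V0 is a fork here and V0 is conditioned on, so the path is blocked at V0.
Path 2: V2 ← V0 → V6 ← V5 ← V3 ← V1 → V7
  V0 is a fork here and V0 is conditioned on, so the path is blocked at V0.
Path 3: V2 → V4 → V6 ← V1 → V7
  V4 is a chain and V4 is not conditioned on; V6 is a collider and V6 is conditioned on, which opens it; V1 is a fork and V1 is not conditioned on — no node blocks this path, so it is active.
Path 4: V2 → V4 → V6 ← V5 ← V3 ← V1 → V7
  V3 is a chain here and V3 is conditioned on, so the path is blocked at V3.
At least one path is unblocked, so d-separation fails.

No — V2 and V7 are not d-separated given {V0, V3, V6}.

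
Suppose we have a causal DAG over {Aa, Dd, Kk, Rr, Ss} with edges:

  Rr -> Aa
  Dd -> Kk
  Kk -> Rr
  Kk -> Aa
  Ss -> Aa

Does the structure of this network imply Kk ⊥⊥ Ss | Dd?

There are 2 undirected paths between Kk and Ss; checking each against the conditioning set {Dd}:
Path 1: Kk → Rr → Aa ← Ss
  Aa is a collider here and neither Aa nor any of its descendants is conditioned on, so the collider stays closed — the path is blocked at Aa.
Path 2: Kk → Aa ← Ss
  Aa is a collider here and neither Aa nor any of its descendants is conditioned on, so the collider stays closed — the path is blocked at Aa.
All paths are blocked; Kk ⊥ Ss | {Dd} holds.

Yes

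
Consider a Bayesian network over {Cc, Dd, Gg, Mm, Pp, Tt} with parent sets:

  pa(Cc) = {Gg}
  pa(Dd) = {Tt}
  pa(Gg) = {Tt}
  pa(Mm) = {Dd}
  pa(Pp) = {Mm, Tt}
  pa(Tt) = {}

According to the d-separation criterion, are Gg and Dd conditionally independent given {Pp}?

No

2 paths connect Gg and Dd; each must be blocked for d-separation to hold:
  1. Gg ← Tt → Pp ← Mm ← Dd — Tt:fork[open]; Pp:collider[open]; Mm:chain[open] ⇒ active
  2. Gg ← Tt → Dd — Tt:fork[open] ⇒ active
Since the path Gg ← Tt → Pp ← Mm ← Dd is active, Gg and Dd are not d-separated given {Pp}.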